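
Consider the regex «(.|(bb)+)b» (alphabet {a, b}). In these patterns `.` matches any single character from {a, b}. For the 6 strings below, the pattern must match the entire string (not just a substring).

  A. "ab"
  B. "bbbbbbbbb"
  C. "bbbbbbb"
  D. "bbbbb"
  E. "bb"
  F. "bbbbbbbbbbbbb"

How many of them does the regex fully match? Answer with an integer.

A → match
B → match
C → match
D → match
E → match
F → match
Total matched: 6

6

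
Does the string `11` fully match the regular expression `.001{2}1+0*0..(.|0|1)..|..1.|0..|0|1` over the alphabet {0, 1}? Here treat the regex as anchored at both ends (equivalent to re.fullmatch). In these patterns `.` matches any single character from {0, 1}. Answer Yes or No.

No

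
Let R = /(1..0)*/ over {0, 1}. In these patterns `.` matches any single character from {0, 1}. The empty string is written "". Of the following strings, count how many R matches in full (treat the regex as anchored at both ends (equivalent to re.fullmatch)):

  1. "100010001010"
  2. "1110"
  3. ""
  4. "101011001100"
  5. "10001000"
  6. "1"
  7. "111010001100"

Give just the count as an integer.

6

1 → match
2 → match
3 → match
4 → match
5 → match
6 → no match
7 → match
Total matched: 6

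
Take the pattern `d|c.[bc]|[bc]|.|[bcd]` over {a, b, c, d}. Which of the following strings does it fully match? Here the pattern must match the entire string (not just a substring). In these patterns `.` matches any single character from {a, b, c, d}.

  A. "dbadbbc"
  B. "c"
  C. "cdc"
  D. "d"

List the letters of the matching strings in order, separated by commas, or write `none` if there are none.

A → no match
B → match
C → match
D → match

B, C, D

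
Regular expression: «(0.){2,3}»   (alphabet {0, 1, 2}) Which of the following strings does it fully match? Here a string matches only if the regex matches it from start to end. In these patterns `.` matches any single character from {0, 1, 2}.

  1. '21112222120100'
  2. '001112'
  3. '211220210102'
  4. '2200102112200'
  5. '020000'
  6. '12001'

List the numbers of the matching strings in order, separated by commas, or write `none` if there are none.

5

1 → no match — must start with '0'
2 → no match
3 → no match — must start with '0'
4 → no match — must start with '0'
5 → match
6 → no match — must start with '0'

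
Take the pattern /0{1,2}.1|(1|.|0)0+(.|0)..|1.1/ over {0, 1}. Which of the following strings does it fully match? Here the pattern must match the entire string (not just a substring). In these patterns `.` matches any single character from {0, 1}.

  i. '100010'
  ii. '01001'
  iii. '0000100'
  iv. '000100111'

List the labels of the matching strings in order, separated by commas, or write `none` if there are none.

i. '100010' → match
ii. '01001' → no match
iii. '0000100' → match
iv. '000100111' → no match

i, iii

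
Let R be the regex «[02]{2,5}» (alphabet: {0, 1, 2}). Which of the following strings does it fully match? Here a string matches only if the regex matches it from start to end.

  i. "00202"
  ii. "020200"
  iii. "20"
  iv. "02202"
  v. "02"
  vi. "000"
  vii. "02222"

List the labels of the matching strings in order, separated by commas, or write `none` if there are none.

i, iii, iv, v, vi, vii

i. "00202" → match
ii. "020200" → no match
iii. "20" → match
iv. "02202" → match
v. "02" → match
vi. "000" → match
vii. "02222" → match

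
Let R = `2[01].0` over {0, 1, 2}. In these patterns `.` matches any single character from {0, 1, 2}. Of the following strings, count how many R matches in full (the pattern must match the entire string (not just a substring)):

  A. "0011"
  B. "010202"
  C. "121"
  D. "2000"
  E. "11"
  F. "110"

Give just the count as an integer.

A. "0011" → no match — must start with "2"
B. "010202" → no match — must start with "2"
C. "121" → no match — must start with "2"
D. "2000" → match
E. "11" → no match — must start with "2"
F. "110" → no match — must start with "2"
Total matched: 1

1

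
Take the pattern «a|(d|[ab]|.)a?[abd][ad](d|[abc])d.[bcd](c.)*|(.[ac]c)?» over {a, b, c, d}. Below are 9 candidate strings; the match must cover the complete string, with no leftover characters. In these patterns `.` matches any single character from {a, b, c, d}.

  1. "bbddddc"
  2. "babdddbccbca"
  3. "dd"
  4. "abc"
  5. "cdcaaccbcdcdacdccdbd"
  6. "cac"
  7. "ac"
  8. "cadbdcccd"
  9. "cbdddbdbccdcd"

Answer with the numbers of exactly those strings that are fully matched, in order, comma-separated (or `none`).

1 → match
2 → match
3 → no match
4 → no match
5 → no match
6 → match
7 → no match
8 → match
9 → no match

1, 2, 6, 8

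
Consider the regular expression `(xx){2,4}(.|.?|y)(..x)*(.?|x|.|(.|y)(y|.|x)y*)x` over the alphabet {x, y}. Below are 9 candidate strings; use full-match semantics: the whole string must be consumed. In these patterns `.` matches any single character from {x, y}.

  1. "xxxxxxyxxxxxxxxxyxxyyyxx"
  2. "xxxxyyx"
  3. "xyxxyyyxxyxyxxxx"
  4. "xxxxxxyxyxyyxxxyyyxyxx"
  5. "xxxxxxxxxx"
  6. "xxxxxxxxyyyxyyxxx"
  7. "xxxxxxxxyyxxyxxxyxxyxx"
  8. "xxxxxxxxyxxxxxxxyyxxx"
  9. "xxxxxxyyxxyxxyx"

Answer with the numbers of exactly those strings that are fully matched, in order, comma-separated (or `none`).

1 → no match
2 → match
3 → no match — must start with "xx"
4 → no match
5 → match
6 → match
7 → match
8 → match
9 → match

2, 5, 6, 7, 8, 9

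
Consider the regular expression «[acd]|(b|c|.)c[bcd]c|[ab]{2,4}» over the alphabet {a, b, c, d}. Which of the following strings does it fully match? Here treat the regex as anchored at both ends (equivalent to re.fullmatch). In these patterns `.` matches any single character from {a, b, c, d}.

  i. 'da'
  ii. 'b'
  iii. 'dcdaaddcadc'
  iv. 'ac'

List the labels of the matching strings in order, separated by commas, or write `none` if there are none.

i → no match
ii → no match
iii → no match
iv → no match

none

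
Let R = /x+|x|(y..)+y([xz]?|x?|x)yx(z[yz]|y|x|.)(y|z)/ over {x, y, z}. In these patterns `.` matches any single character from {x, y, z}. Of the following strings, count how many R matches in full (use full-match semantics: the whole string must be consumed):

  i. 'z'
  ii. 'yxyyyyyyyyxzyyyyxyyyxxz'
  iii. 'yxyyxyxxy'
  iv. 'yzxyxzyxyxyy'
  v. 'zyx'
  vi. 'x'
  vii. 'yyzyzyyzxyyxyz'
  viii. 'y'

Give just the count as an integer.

i → no match
ii → match
iii → match
iv → match
v → no match
vi → match
vii → match
viii → no match
Total matched: 5

5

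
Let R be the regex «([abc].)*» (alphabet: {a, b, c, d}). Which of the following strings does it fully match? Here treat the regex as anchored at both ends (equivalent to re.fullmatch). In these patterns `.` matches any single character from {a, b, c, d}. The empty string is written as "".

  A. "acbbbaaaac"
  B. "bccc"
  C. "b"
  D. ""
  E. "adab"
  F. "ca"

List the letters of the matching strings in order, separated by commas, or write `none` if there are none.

A → match
B → match
C → no match
D → match
E → match
F → match

A, B, D, E, F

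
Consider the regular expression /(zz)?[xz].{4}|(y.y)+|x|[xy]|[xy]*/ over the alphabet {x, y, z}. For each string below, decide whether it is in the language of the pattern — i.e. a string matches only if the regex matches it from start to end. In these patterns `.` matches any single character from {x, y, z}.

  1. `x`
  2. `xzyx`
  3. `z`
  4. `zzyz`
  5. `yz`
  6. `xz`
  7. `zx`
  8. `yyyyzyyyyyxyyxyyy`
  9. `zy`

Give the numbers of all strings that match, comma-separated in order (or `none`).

1 → match
2 → no match
3 → no match
4 → no match
5 → no match
6 → no match
7 → no match
8 → no match
9 → no match

1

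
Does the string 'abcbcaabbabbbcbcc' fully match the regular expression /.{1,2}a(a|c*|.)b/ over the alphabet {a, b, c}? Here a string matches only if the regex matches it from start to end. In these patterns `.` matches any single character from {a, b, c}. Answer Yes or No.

Every match must end with 'b', but 'abcbcaabbabbbcbcc' does not.

No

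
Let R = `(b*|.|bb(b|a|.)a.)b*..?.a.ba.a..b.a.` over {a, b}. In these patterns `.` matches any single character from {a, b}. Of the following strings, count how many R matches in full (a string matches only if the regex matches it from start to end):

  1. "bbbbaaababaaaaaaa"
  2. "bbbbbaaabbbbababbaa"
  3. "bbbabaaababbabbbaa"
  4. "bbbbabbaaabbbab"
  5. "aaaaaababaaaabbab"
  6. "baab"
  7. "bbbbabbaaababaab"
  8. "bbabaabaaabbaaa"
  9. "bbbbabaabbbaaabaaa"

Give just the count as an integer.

1 → no match
2 → no match
3 → no match
4 → no match
5 → no match
6 → no match
7 → match
8 → no match
9 → no match
Total matched: 1

1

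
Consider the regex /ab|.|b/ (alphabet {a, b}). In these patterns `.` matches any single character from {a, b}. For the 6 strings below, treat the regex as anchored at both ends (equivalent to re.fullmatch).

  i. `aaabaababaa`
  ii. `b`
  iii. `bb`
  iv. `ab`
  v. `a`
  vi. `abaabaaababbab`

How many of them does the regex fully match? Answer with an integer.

3

i. `aaabaababaa` → no match
ii. `b` → match
iii. `bb` → no match
iv. `ab` → match
v. `a` → match
vi → no match
Total matched: 3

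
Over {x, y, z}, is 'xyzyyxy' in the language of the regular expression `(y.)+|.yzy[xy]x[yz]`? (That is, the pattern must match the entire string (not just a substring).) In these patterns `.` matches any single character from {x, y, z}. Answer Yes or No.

Yes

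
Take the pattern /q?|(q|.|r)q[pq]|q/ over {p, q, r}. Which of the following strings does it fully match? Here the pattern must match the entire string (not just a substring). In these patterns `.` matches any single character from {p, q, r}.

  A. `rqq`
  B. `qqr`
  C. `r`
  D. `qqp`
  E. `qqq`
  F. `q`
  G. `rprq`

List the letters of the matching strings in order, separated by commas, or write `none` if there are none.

A → match
B → no match
C → no match
D → match
E → match
F → match
G → no match

A, D, E, F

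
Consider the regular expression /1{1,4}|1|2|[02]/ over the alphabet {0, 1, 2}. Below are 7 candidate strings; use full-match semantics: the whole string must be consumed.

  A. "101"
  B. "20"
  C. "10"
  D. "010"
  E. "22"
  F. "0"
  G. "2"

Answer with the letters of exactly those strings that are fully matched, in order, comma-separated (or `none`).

F, G

A. "101" → no match
B. "20" → no match
C. "10" → no match
D. "010" → no match
E. "22" → no match
F. "0" → match
G. "2" → match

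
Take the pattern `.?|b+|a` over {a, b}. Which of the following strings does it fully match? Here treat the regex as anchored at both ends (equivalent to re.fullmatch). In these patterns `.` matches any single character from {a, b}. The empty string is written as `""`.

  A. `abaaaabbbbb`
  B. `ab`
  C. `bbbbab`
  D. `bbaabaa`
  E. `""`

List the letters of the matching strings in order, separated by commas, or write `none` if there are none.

E

A → no match
B → no match
C → no match
D → no match
E → match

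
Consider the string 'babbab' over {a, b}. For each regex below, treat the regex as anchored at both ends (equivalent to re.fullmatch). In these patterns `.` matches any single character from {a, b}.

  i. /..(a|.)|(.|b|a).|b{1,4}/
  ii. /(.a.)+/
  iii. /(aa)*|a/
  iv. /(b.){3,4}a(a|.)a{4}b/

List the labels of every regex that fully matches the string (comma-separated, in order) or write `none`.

ii

i → no match
ii → match
iii → no match
iv → no match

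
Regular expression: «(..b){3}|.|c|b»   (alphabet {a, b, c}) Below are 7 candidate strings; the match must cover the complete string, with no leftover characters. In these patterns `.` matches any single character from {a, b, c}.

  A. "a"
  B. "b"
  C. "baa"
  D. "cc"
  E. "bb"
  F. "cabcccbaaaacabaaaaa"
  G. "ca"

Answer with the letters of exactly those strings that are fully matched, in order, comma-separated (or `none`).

A → match
B → match
C → no match
D → no match
E → no match
F → no match
G → no match

A, B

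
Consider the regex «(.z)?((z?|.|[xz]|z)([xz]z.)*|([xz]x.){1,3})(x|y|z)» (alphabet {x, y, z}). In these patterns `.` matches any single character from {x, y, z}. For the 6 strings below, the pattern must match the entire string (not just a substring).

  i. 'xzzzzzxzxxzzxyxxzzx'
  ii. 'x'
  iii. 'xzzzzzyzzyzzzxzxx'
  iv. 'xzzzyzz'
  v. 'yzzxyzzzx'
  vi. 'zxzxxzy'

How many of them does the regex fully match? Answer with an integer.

i → no match
ii → match
iii → match
iv → no match
v → no match
vi → match
Total matched: 3

3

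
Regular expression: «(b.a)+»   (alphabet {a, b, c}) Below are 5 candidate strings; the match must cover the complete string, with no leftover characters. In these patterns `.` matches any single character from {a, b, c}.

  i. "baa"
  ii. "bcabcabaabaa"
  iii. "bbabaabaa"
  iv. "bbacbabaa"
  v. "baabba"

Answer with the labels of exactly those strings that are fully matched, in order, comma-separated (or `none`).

i, ii, iii, v

i → match
ii → match
iii → match
iv → no match
v → match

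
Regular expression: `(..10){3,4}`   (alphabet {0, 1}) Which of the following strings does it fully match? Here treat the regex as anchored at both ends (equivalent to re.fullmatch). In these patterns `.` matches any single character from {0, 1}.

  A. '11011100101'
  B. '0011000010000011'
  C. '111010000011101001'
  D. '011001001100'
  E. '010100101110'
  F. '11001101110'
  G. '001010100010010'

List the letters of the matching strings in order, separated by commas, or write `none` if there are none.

A. '11011100101' → no match — must end with '10'
B → no match — must end with '10'
C → no match — must end with '10'
D. '011001001100' → no match — must end with '10'
E. '010100101110' → no match
F. '11001101110' → no match
G → no match

none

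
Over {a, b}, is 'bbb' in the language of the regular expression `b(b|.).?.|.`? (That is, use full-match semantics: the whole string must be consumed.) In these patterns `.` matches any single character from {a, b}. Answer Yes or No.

Yes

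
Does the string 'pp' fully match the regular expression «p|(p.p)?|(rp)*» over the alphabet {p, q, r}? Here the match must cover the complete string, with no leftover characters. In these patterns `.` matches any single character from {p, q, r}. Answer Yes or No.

No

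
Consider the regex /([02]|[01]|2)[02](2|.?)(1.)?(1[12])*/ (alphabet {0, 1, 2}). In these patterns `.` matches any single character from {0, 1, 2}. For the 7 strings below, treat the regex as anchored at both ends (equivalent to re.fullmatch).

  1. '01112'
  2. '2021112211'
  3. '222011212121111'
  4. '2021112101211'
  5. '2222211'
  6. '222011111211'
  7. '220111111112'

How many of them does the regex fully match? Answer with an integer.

1 → no match
2 → no match
3 → no match
4 → no match
5 → no match
6 → no match
7 → no match
Total matched: 0

0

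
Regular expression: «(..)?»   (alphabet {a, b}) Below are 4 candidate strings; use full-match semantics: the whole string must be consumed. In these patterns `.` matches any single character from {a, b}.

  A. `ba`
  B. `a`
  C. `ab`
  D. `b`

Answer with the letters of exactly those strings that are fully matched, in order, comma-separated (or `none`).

A, C

A → match
B → no match
C → match
D → no match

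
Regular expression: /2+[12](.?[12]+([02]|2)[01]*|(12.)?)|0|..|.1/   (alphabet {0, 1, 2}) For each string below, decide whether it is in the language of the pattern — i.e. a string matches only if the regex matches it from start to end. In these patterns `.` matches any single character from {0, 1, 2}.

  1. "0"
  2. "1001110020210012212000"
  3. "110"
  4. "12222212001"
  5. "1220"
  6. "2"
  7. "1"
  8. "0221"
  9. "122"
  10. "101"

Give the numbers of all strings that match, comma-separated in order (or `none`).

1 → match
2 → no match
3 → no match
4 → no match
5 → no match
6 → no match
7 → no match
8 → no match
9 → no match
10 → no match

1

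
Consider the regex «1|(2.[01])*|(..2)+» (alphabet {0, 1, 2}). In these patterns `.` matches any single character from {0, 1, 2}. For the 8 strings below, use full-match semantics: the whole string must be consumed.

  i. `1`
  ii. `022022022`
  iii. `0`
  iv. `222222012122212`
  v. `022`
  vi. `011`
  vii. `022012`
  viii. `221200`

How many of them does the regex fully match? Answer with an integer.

i → match
ii → match
iii → no match
iv → match
v → match
vi → no match
vii → match
viii → match
Total matched: 6

6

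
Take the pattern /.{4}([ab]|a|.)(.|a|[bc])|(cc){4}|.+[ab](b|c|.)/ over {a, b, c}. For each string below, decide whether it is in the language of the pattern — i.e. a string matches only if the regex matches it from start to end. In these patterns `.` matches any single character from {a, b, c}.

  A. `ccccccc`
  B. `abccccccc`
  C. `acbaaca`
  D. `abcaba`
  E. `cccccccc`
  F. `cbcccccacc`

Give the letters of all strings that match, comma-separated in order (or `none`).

D, E

A → no match
B → no match
C → no match
D → match
E → match
F → no match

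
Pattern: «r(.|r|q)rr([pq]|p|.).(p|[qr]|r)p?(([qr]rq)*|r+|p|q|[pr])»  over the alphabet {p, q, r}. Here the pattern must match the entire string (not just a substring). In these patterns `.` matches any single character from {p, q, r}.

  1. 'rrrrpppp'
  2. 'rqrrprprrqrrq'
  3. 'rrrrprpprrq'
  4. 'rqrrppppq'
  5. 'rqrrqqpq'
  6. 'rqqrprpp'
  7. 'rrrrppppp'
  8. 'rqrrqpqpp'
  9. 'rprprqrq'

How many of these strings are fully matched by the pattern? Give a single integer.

1 → match
2 → match
3 → match
4 → match
5 → match
6 → no match
7 → match
8 → match
9 → no match
Total matched: 7

7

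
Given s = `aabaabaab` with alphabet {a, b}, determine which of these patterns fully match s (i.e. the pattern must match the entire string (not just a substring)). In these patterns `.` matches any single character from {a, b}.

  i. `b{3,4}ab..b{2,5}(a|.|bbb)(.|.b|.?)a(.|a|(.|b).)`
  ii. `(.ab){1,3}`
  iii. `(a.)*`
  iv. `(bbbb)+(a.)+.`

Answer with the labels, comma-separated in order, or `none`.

ii

i → no match — must start with `b`
ii → match
iii → no match
iv → no match — must start with `bbbb`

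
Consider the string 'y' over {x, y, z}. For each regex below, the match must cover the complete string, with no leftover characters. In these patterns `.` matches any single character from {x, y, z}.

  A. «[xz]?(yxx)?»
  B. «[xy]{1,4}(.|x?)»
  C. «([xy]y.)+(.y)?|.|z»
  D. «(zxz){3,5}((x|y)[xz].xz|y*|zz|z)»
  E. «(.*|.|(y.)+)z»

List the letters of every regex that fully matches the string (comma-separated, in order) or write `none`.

B, C

A → no match
B → match
C → match
D → no match — must start with 'zxz'
E → no match — must end with 'z'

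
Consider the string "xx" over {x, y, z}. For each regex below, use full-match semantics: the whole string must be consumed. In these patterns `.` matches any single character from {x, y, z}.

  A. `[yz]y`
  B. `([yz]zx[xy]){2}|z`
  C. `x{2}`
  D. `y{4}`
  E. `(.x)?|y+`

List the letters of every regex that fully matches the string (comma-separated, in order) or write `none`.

A → no match — must end with "y"
B → no match
C → match
D → no match — must start with "y"
E → match

C, E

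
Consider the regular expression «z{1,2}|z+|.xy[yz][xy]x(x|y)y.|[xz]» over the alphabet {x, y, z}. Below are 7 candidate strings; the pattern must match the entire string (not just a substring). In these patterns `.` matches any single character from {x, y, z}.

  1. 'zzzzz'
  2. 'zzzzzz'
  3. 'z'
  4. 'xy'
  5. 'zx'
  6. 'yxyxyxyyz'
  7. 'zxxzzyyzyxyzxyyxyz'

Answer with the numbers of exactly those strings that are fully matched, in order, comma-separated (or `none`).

1, 2, 3

1 → match
2 → match
3 → match
4 → no match
5 → no match
6 → no match
7 → no match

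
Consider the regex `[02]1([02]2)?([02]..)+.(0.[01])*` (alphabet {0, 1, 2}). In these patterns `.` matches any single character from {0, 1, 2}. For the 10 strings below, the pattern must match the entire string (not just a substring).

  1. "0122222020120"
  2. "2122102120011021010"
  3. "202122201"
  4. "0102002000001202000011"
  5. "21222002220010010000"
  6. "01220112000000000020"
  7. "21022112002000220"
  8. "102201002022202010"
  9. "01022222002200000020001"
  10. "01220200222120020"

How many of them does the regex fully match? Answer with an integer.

1 → no match
2 → no match
3. "202122201" → no match
4 → no match
5 → match
6 → match
7 → match
8 → no match
9 → match
10 → match
Total matched: 5

5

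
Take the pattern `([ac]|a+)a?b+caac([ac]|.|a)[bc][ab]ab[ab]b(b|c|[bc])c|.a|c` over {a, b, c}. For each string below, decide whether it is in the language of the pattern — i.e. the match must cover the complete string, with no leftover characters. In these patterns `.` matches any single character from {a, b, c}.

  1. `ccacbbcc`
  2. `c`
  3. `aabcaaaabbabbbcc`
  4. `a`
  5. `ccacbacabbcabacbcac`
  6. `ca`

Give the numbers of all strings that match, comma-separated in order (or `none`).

1. `ccacbbcc` → no match
2. `c` → match
3 → no match
4. `a` → no match
5 → no match
6. `ca` → match

2, 6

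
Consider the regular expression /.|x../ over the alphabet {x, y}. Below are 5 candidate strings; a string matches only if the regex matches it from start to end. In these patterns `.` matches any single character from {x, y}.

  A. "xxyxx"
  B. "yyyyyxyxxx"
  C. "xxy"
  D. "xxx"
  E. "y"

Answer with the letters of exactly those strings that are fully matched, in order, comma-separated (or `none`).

A. "xxyxx" → no match
B. "yyyyyxyxxx" → no match
C. "xxy" → match
D. "xxx" → match
E. "y" → match

C, D, E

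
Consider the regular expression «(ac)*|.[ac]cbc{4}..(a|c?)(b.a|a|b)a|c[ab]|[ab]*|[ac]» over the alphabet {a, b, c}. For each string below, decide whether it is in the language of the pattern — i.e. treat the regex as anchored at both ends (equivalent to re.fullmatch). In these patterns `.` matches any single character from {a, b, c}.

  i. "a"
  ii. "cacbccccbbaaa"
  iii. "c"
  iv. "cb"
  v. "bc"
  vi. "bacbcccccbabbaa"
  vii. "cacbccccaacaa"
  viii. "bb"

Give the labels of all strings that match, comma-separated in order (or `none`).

i, ii, iii, iv, vi, vii, viii

i → match
ii → match
iii → match
iv → match
v → no match
vi → match
vii → match
viii → match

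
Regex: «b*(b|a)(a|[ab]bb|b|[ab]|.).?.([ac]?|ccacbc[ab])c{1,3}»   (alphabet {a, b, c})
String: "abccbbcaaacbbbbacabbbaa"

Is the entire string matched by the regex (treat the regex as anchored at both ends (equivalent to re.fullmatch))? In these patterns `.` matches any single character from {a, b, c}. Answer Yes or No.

No

Every match must end with "c", but "abccbbcaaacbbbbacabbbaa" does not.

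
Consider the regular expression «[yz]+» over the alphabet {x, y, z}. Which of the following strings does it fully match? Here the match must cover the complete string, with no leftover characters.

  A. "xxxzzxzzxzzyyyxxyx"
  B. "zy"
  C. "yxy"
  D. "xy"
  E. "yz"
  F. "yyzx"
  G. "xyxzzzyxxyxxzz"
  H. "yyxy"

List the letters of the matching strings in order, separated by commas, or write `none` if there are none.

A → no match
B → match
C → no match
D → no match
E → match
F → no match
G → no match
H → no match

B, E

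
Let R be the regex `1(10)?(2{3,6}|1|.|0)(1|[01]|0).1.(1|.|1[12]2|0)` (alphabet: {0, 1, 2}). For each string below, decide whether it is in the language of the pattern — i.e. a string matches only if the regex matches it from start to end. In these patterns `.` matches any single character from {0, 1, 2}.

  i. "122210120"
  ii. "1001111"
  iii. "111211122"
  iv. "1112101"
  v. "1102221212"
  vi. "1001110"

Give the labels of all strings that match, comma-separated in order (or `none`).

i → match
ii → match
iii → match
iv → match
v → no match
vi → match

i, ii, iii, iv, vi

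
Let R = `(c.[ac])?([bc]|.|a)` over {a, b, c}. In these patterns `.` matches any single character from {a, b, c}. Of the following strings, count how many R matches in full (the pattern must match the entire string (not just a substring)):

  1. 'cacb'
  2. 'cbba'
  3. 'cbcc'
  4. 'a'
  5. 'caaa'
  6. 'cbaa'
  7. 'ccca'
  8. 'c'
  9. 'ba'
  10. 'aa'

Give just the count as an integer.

7

1. 'cacb' → match
2. 'cbba' → no match
3. 'cbcc' → match
4. 'a' → match
5. 'caaa' → match
6. 'cbaa' → match
7. 'ccca' → match
8. 'c' → match
9. 'ba' → no match
10. 'aa' → no match
Total matched: 7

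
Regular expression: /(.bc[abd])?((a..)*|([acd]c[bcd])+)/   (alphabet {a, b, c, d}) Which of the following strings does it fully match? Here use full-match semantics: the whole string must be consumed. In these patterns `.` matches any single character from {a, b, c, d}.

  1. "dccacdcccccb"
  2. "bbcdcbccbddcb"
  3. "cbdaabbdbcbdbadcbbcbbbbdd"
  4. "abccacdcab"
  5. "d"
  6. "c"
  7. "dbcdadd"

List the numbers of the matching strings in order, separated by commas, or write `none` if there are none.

1 → match
2 → no match
3 → no match
4 → no match
5 → no match
6 → no match
7 → match

1, 7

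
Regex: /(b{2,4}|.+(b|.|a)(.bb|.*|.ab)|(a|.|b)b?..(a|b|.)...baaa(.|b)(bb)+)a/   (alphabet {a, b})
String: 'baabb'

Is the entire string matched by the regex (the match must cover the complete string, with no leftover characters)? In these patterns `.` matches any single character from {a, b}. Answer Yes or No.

Every match must end with 'a', but 'baabb' does not.

No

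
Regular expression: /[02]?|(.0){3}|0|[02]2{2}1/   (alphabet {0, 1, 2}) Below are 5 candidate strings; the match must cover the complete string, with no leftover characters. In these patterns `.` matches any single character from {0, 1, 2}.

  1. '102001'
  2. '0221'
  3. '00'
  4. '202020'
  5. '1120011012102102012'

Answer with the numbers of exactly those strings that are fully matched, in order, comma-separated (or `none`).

1. '102001' → no match
2. '0221' → match
3. '00' → no match
4. '202020' → match
5 → no match

2, 4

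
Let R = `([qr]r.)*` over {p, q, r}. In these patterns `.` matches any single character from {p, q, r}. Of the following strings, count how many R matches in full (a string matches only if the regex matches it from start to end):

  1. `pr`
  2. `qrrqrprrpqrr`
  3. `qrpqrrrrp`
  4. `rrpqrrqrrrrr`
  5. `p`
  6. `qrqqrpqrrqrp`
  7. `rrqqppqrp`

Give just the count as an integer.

4

1 → no match
2 → match
3 → match
4 → match
5 → no match
6 → match
7 → no match
Total matched: 4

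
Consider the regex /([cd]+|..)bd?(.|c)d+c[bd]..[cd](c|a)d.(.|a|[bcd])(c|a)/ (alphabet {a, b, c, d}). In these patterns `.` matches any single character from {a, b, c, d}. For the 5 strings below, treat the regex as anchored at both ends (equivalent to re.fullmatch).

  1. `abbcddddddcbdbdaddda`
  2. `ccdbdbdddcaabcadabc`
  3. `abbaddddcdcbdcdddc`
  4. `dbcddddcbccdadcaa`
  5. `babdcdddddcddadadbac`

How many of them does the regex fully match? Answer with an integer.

1 → match
2 → no match
3 → match
4 → match
5 → match
Total matched: 4

4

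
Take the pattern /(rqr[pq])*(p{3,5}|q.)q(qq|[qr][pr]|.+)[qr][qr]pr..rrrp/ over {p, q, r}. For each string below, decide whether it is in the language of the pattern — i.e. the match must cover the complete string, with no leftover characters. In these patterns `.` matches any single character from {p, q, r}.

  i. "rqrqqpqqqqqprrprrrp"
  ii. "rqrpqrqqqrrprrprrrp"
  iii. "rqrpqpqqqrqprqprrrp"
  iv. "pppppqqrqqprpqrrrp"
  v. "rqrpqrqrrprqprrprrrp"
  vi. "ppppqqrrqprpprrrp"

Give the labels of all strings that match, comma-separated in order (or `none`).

i → match
ii → match
iii → match
iv → match
v → match
vi → match

i, ii, iii, iv, v, vi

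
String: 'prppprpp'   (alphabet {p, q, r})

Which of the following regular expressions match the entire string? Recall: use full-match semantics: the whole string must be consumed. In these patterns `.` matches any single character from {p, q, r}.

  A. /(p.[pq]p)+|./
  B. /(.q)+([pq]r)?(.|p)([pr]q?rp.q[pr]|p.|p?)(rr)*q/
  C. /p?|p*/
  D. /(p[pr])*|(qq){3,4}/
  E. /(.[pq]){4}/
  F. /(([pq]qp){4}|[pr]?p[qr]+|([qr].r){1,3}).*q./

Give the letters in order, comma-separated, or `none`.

A, D

A → match
B → no match — must end with 'q'
C → no match
D → match
E → no match
F → no match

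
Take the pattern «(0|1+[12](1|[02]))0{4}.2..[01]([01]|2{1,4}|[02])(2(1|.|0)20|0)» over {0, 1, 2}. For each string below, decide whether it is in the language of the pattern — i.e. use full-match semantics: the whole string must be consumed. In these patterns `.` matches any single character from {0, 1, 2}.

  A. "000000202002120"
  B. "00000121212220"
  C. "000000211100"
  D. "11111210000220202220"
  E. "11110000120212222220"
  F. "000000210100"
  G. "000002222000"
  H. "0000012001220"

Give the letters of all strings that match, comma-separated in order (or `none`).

A → match
B → match
C → match
D → match
E → match
F → match
G → match
H → match

A, B, C, D, E, F, G, H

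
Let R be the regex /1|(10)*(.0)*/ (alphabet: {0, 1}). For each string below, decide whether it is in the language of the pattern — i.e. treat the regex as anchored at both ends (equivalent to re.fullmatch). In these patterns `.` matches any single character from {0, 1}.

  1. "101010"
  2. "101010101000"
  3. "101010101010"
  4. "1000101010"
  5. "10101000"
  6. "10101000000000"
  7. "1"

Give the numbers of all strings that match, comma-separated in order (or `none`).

1 → match
2 → match
3 → match
4 → match
5 → match
6 → match
7 → match

1, 2, 3, 4, 5, 6, 7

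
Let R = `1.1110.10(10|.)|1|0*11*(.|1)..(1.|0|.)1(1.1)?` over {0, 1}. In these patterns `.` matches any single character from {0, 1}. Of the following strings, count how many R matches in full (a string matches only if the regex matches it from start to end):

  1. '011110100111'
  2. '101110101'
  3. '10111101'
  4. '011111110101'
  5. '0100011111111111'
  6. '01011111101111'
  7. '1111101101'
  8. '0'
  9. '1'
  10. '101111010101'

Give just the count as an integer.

3

1. '011110100111' → no match
2. '101110101' → no match
3. '10111101' → no match
4. '011111110101' → match
5 → no match
6 → no match
7. '1111101101' → match
8. '0' → no match
9. '1' → match
10. '101111010101' → no match
Total matched: 3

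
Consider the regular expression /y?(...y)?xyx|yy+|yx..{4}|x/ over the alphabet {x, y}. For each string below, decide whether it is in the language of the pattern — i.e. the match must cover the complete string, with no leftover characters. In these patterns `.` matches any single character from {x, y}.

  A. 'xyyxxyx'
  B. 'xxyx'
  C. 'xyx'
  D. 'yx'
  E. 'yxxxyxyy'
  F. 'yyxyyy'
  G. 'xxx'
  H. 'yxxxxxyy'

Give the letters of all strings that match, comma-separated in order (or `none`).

A → no match
B → no match
C → match
D → no match
E → no match
F → no match
G → no match
H → no match

C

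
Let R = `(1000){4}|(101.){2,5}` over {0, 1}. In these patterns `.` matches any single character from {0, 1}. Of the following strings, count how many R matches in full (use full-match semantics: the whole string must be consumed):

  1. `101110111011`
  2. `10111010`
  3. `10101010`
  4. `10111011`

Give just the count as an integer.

4

1 → match
2 → match
3 → match
4 → match
Total matched: 4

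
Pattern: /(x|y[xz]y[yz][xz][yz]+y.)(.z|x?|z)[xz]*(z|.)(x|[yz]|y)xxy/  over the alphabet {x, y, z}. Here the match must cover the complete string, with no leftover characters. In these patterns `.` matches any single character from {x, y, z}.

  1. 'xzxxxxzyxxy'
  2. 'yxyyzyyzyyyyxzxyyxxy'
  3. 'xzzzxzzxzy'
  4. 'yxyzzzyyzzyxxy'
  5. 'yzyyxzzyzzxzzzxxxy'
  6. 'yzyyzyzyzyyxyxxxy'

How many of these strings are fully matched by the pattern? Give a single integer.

1. 'xzxxxxzyxxy' → match
2 → match
3. 'xzzzxzzxzy' → no match — must end with 'xxy'
4 → match
5 → match
6 → match
Total matched: 5

5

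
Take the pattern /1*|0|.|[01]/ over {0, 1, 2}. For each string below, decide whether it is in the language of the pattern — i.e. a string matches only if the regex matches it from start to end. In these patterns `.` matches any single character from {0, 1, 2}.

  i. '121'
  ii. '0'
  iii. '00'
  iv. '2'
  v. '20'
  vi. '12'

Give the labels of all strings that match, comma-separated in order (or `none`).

i → no match
ii → match
iii → no match
iv → match
v → no match
vi → no match

ii, iv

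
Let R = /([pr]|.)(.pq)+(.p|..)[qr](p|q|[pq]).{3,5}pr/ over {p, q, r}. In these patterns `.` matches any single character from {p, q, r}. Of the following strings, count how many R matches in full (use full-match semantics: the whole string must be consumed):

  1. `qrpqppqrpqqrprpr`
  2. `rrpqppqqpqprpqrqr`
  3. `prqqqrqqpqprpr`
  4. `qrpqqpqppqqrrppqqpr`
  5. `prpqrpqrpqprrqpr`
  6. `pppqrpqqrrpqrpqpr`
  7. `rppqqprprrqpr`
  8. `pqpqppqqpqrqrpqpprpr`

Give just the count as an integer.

1 → match
2 → no match — must end with `pr`
3 → no match
4 → match
5 → match
6 → match
7 → match
8 → match
Total matched: 6

6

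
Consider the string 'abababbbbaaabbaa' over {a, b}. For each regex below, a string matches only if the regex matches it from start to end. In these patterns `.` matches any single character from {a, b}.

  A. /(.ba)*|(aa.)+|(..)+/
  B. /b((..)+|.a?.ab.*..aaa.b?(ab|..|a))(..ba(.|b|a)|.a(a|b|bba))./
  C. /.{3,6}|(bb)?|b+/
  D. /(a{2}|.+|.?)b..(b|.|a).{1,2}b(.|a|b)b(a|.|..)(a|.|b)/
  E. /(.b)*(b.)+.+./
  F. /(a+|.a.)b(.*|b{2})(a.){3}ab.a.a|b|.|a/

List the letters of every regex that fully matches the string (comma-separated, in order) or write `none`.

A → match
B → no match — must start with 'b'
C → no match
D → no match
E → match
F → no match

A, E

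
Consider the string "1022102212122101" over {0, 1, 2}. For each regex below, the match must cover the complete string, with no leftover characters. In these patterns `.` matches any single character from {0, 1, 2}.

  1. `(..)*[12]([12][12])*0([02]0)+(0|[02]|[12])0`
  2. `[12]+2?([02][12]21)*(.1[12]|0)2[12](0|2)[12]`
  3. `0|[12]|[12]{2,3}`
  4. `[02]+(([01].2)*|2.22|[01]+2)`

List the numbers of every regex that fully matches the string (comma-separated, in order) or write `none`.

2

1 → no match — must end with "0"
2 → match
3 → no match
4 → no match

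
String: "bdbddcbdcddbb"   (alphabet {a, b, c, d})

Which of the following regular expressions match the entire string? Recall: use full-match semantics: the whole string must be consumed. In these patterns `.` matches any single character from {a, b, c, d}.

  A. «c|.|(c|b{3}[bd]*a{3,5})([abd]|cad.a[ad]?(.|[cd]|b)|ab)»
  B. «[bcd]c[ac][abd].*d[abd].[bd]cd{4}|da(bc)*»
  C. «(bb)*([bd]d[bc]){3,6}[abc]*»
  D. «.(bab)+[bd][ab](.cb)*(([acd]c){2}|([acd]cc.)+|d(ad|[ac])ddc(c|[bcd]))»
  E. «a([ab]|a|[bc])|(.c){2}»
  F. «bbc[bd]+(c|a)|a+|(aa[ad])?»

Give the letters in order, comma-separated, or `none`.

C

A → no match
B → no match
C → match
D → no match
E → no match
F → no match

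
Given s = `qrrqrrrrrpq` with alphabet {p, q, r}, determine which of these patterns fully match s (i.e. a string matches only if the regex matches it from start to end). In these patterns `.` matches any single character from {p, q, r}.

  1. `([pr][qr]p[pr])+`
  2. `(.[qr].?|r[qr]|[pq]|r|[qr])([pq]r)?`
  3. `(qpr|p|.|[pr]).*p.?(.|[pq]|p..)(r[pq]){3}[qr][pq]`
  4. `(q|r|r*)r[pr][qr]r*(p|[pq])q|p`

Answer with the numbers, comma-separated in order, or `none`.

1 → no match
2 → no match
3 → no match
4 → match

4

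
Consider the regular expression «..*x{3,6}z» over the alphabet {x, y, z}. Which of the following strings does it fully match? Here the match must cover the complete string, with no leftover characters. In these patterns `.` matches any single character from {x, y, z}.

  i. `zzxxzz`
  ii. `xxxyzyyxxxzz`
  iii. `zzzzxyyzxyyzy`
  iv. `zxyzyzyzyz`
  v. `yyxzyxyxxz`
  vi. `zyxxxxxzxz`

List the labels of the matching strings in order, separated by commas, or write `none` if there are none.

none

i → no match — must end with `xz`
ii → no match — must end with `xz`
iii → no match — must end with `xz`
iv → no match — must end with `xz`
v → no match
vi → no match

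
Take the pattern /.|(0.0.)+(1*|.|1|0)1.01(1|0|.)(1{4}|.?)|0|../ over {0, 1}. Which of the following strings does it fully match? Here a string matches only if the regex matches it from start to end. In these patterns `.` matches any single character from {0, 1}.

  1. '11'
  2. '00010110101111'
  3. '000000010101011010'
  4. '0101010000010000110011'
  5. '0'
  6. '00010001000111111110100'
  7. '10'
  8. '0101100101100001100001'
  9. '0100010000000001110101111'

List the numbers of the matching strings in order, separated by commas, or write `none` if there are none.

1, 2, 3, 4, 5, 6, 7, 9

1. '11' → match
2 → match
3 → match
4 → match
5. '0' → match
6 → match
7. '10' → match
8 → no match
9 → match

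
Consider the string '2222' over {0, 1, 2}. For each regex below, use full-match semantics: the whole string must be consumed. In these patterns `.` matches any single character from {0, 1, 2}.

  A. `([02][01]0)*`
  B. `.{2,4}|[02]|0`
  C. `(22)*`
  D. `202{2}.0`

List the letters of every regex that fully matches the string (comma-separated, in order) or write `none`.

A → no match
B → match
C → match
D → no match — must start with '202'

B, C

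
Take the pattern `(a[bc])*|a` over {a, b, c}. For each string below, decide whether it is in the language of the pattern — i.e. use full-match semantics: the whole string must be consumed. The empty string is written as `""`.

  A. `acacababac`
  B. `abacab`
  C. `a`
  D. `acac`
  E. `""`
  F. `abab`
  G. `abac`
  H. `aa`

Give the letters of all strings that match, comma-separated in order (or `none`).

A, B, C, D, E, F, G

A → match
B → match
C → match
D → match
E → match
F → match
G → match
H → no match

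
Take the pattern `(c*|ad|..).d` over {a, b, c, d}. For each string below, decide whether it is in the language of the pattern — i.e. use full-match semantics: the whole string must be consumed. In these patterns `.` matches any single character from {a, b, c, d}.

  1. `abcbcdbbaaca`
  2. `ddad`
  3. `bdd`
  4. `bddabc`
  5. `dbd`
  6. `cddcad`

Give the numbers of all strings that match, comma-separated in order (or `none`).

1 → no match — must end with `d`
2 → match
3 → no match
4 → no match — must end with `d`
5 → no match
6 → no match

2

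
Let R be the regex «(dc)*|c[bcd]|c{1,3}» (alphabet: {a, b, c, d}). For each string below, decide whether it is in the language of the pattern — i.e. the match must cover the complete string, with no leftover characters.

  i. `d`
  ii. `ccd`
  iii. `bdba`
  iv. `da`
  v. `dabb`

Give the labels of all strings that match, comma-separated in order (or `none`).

none

i → no match
ii → no match
iii → no match
iv → no match
v → no match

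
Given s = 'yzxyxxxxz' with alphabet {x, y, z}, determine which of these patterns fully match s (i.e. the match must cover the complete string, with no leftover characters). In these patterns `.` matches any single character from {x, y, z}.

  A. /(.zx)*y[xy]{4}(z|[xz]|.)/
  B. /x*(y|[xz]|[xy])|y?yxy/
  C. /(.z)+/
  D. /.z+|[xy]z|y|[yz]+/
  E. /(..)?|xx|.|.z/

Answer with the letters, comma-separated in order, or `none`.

A → match
B → no match
C → no match
D → no match
E → no match

A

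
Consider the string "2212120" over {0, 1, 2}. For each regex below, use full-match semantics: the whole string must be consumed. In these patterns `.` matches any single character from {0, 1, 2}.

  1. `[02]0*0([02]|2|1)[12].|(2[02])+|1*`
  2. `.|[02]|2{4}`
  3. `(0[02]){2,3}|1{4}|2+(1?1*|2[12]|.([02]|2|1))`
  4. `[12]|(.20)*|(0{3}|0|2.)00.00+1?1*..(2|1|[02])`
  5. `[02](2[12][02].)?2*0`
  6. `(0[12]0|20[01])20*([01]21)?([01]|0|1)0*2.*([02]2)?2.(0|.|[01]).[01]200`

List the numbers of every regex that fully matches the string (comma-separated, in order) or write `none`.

1 → no match
2 → no match
3 → no match
4 → no match
5 → match
6 → no match — must end with "200"

5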